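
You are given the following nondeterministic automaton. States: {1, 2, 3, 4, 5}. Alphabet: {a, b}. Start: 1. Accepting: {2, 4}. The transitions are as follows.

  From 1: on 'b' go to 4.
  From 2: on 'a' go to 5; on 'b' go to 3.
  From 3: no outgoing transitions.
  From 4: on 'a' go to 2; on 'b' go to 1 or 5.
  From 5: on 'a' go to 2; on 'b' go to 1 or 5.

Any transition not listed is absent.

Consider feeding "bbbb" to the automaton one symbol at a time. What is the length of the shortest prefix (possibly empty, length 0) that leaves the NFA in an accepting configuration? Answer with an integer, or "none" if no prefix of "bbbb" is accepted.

Start in {1}.
Read 'b': 1→{4}; now {4}.
None of the earlier sets intersect F, but {4} does.

1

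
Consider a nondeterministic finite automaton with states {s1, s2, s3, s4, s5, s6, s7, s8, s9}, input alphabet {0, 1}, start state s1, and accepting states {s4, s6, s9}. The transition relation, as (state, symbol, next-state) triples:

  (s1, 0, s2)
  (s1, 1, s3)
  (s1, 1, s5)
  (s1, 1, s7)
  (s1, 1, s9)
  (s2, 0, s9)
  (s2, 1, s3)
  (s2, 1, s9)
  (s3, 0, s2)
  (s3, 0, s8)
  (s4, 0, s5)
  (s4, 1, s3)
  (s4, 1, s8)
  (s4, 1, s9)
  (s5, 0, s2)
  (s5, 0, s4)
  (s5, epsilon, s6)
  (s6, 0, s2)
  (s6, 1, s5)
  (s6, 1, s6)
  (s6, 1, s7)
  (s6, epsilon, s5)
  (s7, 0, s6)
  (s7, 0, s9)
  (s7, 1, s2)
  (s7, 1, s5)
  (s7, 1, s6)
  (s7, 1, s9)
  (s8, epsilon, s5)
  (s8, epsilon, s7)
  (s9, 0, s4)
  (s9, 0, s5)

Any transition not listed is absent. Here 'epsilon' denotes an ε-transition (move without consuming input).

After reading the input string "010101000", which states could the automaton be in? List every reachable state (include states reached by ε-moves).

Start in {s1}.
Read '0': {s1} → {s2}.
Read '1': {s2} → {s3, s9}.
Read '0': {s3, s9} → {s2, s4, s5, s6, s7, s8}.
Read '1': {s2, s4, s5, s6, s7, s8} → {s2, s3, s5, s6, s7, s8, s9}.
Read '0': {s2, s3, s5, s6, s7, s8, s9} → {s2, s4, s5, s6, s7, s8, s9}.
Read '1': {s2, s4, s5, s6, s7, s8, s9} → {s2, s3, s5, s6, s7, s8, s9}.
Read '0': {s2, s3, s5, s6, s7, s8, s9} → {s2, s4, s5, s6, s7, s8, s9}.
Read '0': {s2, s4, s5, s6, s7, s8, s9} → {s2, s4, s5, s6, s9}.
Read '0': {s2, s4, s5, s6, s9} → {s2, s4, s5, s6, s9}.

{s2, s4, s5, s6, s9}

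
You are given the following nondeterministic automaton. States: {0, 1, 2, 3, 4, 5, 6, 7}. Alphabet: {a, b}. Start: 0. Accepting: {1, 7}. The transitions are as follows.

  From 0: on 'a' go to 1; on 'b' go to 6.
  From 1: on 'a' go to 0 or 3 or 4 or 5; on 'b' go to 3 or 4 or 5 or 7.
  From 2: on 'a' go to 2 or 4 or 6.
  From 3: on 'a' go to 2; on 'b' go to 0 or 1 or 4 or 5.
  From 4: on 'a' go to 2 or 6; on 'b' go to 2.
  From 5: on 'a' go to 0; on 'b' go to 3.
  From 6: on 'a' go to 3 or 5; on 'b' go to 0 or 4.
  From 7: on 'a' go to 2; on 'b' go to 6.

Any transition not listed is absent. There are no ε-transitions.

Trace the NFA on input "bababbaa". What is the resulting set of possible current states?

{0, 1, 2, 3, 4, 5, 6}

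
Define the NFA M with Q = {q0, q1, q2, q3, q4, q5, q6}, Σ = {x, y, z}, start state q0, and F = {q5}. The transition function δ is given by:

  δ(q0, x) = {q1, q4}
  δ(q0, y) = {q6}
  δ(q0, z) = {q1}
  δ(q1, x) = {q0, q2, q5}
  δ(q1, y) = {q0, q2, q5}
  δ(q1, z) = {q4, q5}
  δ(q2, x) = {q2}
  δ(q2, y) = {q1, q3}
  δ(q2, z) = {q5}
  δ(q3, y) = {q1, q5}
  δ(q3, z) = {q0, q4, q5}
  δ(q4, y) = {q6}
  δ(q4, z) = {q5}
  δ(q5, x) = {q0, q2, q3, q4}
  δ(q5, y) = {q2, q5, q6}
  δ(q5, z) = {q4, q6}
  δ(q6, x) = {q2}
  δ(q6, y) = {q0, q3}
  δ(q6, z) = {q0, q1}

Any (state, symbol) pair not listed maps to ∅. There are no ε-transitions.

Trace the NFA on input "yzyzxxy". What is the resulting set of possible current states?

Start in {q0}.
Read 'y': q0→{q6}; now {q6}.
Read 'z': q6→{q0, q1}; now {q0, q1}.
Read 'y': q0→{q6}, q1→{q0, q2, q5}; now {q0, q2, q5, q6}.
Read 'z': q0→{q1}, q2→{q5}, q5→{q4, q6}, q6→{q0, q1}; now {q0, q1, q4, q5, q6}.
Read 'x': q0→{q1, q4}, q1→{q0, q2, q5}, q4→∅, q5→{q0, q2, q3, q4}, q6→{q2}; now {q0, q1, q2, q3, q4, q5}.
Read 'x': q0→{q1, q4}, q1→{q0, q2, q5}, q2→{q2}, q3→∅, q4→∅, q5→{q0, q2, q3, q4}; now {q0, q1, q2, q3, q4, q5}.
Read 'y': q0→{q6}, q1→{q0, q2, q5}, q2→{q1, q3}, q3→{q1, q5}, q4→{q6}, q5→{q2, q5, q6}; now {q0, q1, q2, q3, q5, q6}.

{q0, q1, q2, q3, q5, q6}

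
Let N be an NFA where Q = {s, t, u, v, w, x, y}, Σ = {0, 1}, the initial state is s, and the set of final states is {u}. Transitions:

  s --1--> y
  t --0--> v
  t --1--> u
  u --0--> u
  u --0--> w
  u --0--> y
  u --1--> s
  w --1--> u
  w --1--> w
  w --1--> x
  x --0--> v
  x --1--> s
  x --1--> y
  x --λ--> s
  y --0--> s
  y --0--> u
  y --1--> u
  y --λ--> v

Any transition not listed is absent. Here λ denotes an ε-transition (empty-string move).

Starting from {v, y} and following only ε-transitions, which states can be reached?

{v, y}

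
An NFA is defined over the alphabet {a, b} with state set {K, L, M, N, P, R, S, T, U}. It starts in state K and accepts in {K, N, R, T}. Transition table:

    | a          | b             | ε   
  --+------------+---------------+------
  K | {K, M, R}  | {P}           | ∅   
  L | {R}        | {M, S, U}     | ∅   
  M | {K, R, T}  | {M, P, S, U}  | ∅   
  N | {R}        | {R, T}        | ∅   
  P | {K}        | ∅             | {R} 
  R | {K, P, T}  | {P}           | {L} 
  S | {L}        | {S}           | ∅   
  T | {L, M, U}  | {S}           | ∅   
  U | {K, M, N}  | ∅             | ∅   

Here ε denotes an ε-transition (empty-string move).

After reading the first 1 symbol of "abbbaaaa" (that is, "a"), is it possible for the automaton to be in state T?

Start in {K}.
Read 'a': K→{K, M, R}; union {K, M, R}; ε-closure = {K, L, M, R}.
State T is not in {K, L, M, R}.

No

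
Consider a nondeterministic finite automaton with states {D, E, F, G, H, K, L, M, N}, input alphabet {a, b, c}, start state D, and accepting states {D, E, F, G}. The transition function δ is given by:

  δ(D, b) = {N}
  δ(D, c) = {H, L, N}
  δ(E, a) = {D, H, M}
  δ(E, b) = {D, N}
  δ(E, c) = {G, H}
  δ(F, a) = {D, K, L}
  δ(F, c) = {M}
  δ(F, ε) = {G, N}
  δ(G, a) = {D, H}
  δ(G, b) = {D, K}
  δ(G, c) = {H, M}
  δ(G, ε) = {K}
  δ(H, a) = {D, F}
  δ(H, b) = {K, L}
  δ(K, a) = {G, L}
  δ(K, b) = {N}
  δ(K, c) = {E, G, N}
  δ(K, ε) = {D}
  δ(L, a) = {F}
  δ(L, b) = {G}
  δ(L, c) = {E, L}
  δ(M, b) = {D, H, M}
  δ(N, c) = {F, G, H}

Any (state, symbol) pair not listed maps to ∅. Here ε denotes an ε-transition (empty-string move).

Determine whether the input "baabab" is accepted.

Start in {D}.
Read 'b': {D} → {N}.
Read 'a': {N} → ∅.
The set is empty and remains empty for the remaining 4 symbols.
The final set ∅ contains no accepting state.

No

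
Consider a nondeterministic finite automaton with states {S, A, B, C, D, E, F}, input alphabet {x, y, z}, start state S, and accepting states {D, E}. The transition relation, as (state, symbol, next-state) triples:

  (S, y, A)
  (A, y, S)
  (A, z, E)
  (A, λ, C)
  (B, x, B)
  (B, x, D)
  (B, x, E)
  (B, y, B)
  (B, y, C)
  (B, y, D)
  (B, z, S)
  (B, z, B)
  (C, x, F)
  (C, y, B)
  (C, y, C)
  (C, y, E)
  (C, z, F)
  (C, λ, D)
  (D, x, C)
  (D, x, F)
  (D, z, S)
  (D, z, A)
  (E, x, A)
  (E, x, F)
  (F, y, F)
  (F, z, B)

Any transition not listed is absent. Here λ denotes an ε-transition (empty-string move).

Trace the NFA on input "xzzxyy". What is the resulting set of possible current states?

∅

Start in {S}.
Read 'x': S→∅; now ∅.
The set is empty and remains empty for the remaining 5 symbols.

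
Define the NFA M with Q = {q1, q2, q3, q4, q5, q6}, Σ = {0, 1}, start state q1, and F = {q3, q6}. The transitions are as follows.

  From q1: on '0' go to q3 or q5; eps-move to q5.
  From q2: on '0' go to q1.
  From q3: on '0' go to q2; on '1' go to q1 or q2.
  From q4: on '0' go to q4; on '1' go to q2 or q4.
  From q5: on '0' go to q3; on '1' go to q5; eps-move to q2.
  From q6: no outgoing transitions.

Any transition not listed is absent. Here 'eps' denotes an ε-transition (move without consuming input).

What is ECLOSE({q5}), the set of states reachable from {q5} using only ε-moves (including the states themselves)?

{q2, q5}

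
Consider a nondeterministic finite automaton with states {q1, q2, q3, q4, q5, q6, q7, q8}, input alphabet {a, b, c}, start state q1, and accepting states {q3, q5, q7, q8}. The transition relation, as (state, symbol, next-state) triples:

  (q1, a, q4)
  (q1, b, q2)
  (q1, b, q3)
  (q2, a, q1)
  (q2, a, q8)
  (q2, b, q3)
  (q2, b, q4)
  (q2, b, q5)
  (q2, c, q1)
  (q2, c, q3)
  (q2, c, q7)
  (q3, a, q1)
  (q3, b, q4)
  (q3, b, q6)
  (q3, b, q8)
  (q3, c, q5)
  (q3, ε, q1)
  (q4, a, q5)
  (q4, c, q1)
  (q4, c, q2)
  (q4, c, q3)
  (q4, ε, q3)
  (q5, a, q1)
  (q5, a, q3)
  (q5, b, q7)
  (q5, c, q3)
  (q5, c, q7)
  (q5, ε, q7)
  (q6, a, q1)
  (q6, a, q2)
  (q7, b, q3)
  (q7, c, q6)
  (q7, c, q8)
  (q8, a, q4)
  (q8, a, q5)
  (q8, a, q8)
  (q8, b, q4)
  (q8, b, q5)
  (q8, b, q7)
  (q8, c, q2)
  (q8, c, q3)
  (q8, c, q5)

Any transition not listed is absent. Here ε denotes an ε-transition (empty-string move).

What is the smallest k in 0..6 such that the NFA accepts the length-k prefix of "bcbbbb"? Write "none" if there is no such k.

1

Start in {q1}.
Read 'b': q1→{q2, q3}; union {q2, q3}; ε-closure = {q1, q2, q3}.
None of the earlier sets intersect F, but {q1, q2, q3} does.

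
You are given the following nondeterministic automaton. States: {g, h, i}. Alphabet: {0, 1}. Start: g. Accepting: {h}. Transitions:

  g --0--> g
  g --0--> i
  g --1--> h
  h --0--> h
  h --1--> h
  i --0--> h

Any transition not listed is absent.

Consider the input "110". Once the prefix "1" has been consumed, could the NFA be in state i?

Start in {g}.
Read '1': {g} → {h}.
State i is not in {h}.

No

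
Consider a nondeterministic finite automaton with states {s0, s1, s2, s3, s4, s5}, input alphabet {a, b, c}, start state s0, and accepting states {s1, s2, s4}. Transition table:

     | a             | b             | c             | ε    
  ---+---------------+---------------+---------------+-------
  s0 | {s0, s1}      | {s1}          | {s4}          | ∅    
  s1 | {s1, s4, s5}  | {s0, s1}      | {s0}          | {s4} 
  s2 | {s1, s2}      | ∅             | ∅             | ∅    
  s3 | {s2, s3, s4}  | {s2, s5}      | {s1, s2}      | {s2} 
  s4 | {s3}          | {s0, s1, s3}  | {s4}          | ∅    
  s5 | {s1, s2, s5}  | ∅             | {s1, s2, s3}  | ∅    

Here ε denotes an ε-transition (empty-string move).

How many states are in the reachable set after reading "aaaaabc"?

5

Start in {s0}.
Read 'a': s0→{s0, s1}; union {s0, s1}; ε-closure = {s0, s1, s4}.
Read 'a': s0→{s0, s1}, s1→{s1, s4, s5}, s4→{s3}; union {s0, s1, s3, s4, s5}; ε-closure = {s0, s1, s2, s3, s4, s5}.
Read 'a': s0→{s0, s1}, s1→{s1, s4, s5}, s2→{s1, s2}, s3→{s2, s3, s4}, s4→{s3}, s5→{s1, s2, s5}; now {s0, s1, s2, s3, s4, s5}.
Read 'a': s0→{s0, s1}, s1→{s1, s4, s5}, s2→{s1, s2}, s3→{s2, s3, s4}, s4→{s3}, s5→{s1, s2, s5}; now {s0, s1, s2, s3, s4, s5}.
Read 'a': s0→{s0, s1}, s1→{s1, s4, s5}, s2→{s1, s2}, s3→{s2, s3, s4}, s4→{s3}, s5→{s1, s2, s5}; now {s0, s1, s2, s3, s4, s5}.
Read 'b': s0→{s1}, s1→{s0, s1}, s2→∅, s3→{s2, s5}, s4→{s0, s1, s3}, s5→∅; union {s0, s1, s2, s3, s5}; ε-closure = {s0, s1, s2, s3, s4, s5}.
Read 'c': s0→{s4}, s1→{s0}, s2→∅, s3→{s1, s2}, s4→{s4}, s5→{s1, s2, s3}; now {s0, s1, s2, s3, s4}.
That set has 5 states.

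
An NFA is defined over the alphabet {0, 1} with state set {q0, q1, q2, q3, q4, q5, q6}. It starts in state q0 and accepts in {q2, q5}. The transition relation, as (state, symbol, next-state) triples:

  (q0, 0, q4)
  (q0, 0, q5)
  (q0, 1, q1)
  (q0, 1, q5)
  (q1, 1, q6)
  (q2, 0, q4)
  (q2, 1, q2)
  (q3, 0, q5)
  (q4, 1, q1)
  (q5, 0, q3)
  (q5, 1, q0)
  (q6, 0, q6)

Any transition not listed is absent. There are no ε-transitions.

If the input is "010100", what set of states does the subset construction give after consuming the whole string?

Start in {q0}.
Read '0': {q0} → {q4, q5}.
Read '1': {q4, q5} → {q0, q1}.
Read '0': {q0, q1} → {q4, q5}.
Read '1': {q4, q5} → {q0, q1}.
Read '0': {q0, q1} → {q4, q5}.
Read '0': {q4, q5} → {q3}.

{q3}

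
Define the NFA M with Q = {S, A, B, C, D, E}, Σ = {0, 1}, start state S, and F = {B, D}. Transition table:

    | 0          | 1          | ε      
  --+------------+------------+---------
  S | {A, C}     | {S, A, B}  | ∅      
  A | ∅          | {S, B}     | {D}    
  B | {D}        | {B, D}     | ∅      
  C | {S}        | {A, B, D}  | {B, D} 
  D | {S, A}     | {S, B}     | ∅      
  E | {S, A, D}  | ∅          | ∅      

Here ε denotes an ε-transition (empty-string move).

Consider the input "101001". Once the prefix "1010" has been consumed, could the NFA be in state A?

Start in {S}.
Read '1': {S} → {S, A, B, D}.
Read '0': {S, A, B, D} → {S, A, B, C, D}.
Read '1': {S, A, B, C, D} → {S, A, B, D}.
Read '0': {S, A, B, D} → {S, A, B, C, D}.
State A is in {S, A, B, C, D}.

Yes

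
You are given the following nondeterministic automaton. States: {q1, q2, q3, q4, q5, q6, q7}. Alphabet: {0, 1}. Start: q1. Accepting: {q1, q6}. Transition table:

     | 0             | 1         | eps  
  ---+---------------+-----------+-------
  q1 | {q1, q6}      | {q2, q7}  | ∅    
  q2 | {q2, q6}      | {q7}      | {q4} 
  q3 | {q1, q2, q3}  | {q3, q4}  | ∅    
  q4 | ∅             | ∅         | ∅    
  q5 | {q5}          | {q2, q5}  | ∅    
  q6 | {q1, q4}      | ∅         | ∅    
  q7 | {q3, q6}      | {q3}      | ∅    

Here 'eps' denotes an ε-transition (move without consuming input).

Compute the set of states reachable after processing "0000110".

{q1, q2, q3, q4, q6}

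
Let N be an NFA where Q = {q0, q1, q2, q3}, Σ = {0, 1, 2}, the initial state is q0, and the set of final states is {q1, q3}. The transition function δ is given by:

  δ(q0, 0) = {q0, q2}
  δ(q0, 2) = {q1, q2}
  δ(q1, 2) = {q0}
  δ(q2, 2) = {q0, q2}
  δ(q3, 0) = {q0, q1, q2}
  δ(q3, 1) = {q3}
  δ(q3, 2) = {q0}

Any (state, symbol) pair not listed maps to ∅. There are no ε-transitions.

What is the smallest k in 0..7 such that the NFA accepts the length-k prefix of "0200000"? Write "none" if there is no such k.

2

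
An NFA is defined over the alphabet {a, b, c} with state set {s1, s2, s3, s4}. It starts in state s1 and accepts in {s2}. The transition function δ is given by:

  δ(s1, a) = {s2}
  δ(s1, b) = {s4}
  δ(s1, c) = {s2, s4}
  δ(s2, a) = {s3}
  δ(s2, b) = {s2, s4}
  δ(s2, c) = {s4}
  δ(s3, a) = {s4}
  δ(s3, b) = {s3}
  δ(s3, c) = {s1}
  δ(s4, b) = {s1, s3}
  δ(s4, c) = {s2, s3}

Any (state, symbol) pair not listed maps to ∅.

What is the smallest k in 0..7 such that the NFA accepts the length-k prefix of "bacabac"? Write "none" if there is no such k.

Start in {s1}.
Read 'b': {s1} → {s4}.
Read 'a': {s4} → ∅.
The set is empty and remains empty for the remaining 5 symbols.
No reachable set along the way intersects F.

none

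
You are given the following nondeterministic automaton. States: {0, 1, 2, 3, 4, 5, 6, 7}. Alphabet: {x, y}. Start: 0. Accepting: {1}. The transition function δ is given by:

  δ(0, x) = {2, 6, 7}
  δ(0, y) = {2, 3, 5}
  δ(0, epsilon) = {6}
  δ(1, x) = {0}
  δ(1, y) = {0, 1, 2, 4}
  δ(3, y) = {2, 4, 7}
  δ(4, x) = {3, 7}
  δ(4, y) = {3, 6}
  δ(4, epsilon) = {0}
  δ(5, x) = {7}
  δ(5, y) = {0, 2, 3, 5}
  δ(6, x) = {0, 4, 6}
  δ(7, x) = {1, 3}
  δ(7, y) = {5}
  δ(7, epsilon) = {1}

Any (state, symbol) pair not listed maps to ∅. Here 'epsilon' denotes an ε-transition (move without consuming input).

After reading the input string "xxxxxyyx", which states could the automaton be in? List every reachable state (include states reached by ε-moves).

Start: ε-closure({0}) = {0, 6}.
Read 'x': {0, 6} → {0, 1, 2, 4, 6, 7}.
Read 'x': {0, 1, 2, 4, 6, 7} → {0, 1, 2, 3, 4, 6, 7}.
Read 'x': {0, 1, 2, 3, 4, 6, 7} → {0, 1, 2, 3, 4, 6, 7}.
Read 'x': {0, 1, 2, 3, 4, 6, 7} → {0, 1, 2, 3, 4, 6, 7}.
Read 'x': {0, 1, 2, 3, 4, 6, 7} → {0, 1, 2, 3, 4, 6, 7}.
Read 'y': {0, 1, 2, 3, 4, 6, 7} → {0, 1, 2, 3, 4, 5, 6, 7}.
Read 'y': {0, 1, 2, 3, 4, 5, 6, 7} → {0, 1, 2, 3, 4, 5, 6, 7}.
Read 'x': {0, 1, 2, 3, 4, 5, 6, 7} → {0, 1, 2, 3, 4, 6, 7}.

{0, 1, 2, 3, 4, 6, 7}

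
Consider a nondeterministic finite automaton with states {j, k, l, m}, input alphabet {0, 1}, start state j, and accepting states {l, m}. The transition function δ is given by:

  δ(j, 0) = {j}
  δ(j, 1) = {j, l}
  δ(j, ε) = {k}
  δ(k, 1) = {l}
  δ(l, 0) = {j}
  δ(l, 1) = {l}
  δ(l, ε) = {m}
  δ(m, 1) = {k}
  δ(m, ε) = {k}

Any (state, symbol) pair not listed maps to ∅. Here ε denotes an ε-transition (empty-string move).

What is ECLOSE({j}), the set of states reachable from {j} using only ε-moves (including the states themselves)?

Begin with {j}.
ε-move j → k; add k.

{j, k}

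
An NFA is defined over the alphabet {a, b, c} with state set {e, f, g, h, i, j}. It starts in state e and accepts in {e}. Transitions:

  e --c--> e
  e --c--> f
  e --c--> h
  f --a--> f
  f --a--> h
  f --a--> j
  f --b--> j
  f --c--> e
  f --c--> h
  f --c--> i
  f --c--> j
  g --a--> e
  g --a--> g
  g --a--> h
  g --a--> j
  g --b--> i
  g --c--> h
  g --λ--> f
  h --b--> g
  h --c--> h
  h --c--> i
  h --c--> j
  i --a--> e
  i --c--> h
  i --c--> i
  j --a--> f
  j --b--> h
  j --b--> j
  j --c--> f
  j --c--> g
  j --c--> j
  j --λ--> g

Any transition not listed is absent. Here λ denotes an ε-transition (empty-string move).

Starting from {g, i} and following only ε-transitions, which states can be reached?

{f, g, i}

Begin with {g, i}.
ε-move g → f; add f.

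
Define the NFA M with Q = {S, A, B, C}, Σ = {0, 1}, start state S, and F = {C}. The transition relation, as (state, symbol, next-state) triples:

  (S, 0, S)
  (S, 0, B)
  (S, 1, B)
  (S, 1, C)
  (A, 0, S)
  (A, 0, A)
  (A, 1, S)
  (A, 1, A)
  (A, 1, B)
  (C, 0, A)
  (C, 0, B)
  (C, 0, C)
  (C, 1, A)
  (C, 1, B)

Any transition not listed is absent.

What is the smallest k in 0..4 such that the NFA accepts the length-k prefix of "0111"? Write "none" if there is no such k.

Start in {S}.
Read '0': {S} → {S, B}.
Read '1': {S, B} → {B, C}.
None of the earlier sets intersect F, but {B, C} does.

2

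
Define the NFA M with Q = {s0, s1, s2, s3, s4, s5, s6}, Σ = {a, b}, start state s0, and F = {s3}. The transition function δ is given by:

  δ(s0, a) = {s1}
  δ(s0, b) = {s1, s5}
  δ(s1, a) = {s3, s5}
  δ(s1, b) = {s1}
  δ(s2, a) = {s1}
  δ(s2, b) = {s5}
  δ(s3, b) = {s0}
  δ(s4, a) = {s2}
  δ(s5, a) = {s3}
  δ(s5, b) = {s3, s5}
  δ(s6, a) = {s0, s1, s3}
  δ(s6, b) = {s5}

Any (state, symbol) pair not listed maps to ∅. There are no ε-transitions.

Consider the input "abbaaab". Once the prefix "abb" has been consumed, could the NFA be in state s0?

No

Start in {s0}.
Read 'a': s0→{s1}; now {s1}.
Read 'b': s1→{s1}; now {s1}.
Read 'b': s1→{s1}; now {s1}.
State s0 is not in {s1}.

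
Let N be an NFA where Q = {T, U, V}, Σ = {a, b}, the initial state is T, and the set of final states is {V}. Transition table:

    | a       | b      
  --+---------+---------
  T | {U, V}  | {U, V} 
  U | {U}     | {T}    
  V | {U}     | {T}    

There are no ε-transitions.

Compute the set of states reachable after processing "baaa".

Start in {T}.
Read 'b': T→{U, V}; now {U, V}.
Read 'a': U→{U}, V→{U}; now {U}.
Read 'a': U→{U}; now {U}.
Read 'a': U→{U}; now {U}.

{U}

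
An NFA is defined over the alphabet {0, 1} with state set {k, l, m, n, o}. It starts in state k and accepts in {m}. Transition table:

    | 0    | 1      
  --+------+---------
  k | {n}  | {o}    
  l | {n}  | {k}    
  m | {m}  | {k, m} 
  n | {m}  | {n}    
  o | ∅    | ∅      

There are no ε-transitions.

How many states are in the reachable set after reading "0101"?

2

Start in {k}.
Read '0': {k} → {n}.
Read '1': {n} → {n}.
Read '0': {n} → {m}.
Read '1': {m} → {k, m}.
That set has 2 states.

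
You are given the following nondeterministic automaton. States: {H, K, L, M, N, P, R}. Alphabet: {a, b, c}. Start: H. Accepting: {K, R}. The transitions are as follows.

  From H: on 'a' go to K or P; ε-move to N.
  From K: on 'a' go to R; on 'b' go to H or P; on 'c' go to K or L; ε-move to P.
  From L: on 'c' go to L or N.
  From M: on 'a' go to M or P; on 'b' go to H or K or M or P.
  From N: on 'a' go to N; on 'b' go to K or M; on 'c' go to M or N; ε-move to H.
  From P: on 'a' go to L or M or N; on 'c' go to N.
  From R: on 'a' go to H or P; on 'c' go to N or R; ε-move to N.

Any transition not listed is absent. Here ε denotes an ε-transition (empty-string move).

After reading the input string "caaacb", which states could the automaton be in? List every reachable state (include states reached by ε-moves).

{H, K, M, N, P}

Start: ε-closure({H}) = {H, N}.
Read 'c': {H, N} → {H, M, N}.
Read 'a': {H, M, N} → {H, K, M, N, P}.
Read 'a': {H, K, M, N, P} → {H, K, L, M, N, P, R}.
Read 'a': {H, K, L, M, N, P, R} → {H, K, L, M, N, P, R}.
Read 'c': {H, K, L, M, N, P, R} → {H, K, L, M, N, P, R}.
Read 'b': {H, K, L, M, N, P, R} → {H, K, M, N, P}.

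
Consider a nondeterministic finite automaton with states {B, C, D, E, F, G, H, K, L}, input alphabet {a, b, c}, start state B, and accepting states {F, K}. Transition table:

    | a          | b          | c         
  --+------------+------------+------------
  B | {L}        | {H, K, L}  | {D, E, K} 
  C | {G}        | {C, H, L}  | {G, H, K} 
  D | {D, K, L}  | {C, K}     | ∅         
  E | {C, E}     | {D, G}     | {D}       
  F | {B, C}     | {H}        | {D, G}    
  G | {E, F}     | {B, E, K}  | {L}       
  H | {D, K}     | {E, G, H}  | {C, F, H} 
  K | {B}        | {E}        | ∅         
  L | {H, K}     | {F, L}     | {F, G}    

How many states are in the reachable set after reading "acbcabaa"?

Start in {B}.
Read 'a': B→{L}; now {L}.
Read 'c': L→{F, G}; now {F, G}.
Read 'b': F→{H}, G→{B, E, K}; now {B, E, H, K}.
Read 'c': B→{D, E, K}, E→{D}, H→{C, F, H}, K→∅; now {C, D, E, F, H, K}.
Read 'a': C→{G}, D→{D, K, L}, E→{C, E}, F→{B, C}, H→{D, K}, K→{B}; now {B, C, D, E, G, K, L}.
Read 'b': B→{H, K, L}, C→{C, H, L}, D→{C, K}, E→{D, G}, G→{B, E, K}, K→{E}, L→{F, L}; now {B, C, D, E, F, G, H, K, L}.
Read 'a': B→{L}, C→{G}, D→{D, K, L}, E→{C, E}, F→{B, C}, G→{E, F}, H→{D, K}, K→{B}, L→{H, K}; now {B, C, D, E, F, G, H, K, L}.
Read 'a': B→{L}, C→{G}, D→{D, K, L}, E→{C, E}, F→{B, C}, G→{E, F}, H→{D, K}, K→{B}, L→{H, K}; now {B, C, D, E, F, G, H, K, L}.
That set has 9 states.

9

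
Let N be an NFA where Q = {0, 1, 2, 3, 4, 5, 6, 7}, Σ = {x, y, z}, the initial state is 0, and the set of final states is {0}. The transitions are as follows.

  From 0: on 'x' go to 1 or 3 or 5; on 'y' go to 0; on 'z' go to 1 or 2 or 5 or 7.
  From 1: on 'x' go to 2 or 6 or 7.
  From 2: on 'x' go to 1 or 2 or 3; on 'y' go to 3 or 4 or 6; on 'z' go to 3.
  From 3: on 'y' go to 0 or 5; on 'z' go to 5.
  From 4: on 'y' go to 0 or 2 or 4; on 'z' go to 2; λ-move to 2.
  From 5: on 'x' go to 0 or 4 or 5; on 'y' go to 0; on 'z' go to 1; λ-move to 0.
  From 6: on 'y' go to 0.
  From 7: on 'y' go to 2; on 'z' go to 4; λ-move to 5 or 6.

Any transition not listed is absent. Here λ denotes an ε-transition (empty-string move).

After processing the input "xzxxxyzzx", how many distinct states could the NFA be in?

8

Start in {0}.
Read 'x': {0} → {0, 1, 3, 5}.
Read 'z': {0, 1, 3, 5} → {0, 1, 2, 5, 6, 7}.
Read 'x': {0, 1, 2, 5, 6, 7} → {0, 1, 2, 3, 4, 5, 6, 7}.
Read 'x': {0, 1, 2, 3, 4, 5, 6, 7} → {0, 1, 2, 3, 4, 5, 6, 7}.
Read 'x': {0, 1, 2, 3, 4, 5, 6, 7} → {0, 1, 2, 3, 4, 5, 6, 7}.
Read 'y': {0, 1, 2, 3, 4, 5, 6, 7} → {0, 2, 3, 4, 5, 6}.
Read 'z': {0, 2, 3, 4, 5, 6} → {0, 1, 2, 3, 5, 6, 7}.
Read 'z': {0, 1, 2, 3, 5, 6, 7} → {0, 1, 2, 3, 4, 5, 6, 7}.
Read 'x': {0, 1, 2, 3, 4, 5, 6, 7} → {0, 1, 2, 3, 4, 5, 6, 7}.
That set has 8 states.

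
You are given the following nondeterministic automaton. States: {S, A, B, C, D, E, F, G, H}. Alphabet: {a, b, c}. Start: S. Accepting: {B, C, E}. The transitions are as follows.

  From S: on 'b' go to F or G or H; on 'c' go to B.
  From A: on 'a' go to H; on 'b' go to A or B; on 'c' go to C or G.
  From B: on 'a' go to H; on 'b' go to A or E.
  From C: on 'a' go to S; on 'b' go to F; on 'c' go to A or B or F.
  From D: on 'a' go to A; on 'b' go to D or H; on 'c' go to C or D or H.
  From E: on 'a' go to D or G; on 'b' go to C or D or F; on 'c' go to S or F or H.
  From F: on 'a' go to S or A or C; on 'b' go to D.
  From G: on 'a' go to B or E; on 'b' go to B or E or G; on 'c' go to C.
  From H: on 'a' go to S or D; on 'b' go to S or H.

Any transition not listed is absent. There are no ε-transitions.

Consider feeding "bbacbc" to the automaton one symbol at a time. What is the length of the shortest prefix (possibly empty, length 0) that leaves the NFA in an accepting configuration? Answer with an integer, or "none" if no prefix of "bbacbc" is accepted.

2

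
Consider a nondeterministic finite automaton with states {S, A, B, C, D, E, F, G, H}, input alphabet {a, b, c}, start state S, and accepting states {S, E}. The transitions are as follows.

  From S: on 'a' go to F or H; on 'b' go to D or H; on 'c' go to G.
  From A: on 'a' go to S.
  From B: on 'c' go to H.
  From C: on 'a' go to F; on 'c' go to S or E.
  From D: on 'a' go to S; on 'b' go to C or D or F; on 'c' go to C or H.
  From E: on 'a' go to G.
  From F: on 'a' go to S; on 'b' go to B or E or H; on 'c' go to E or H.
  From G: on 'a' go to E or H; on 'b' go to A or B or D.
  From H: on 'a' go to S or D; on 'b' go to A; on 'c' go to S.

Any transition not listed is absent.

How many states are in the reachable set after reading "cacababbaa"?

Start in {S}.
Read 'c': {S} → {G}.
Read 'a': {G} → {E, H}.
Read 'c': {E, H} → {S}.
Read 'a': {S} → {F, H}.
Read 'b': {F, H} → {A, B, E, H}.
Read 'a': {A, B, E, H} → {S, D, G}.
Read 'b': {S, D, G} → {A, B, C, D, F, H}.
Read 'b': {A, B, C, D, F, H} → {A, B, C, D, E, F, H}.
Read 'a': {A, B, C, D, E, F, H} → {S, D, F, G}.
Read 'a': {S, D, F, G} → {S, E, F, H}.
That set has 4 states.

4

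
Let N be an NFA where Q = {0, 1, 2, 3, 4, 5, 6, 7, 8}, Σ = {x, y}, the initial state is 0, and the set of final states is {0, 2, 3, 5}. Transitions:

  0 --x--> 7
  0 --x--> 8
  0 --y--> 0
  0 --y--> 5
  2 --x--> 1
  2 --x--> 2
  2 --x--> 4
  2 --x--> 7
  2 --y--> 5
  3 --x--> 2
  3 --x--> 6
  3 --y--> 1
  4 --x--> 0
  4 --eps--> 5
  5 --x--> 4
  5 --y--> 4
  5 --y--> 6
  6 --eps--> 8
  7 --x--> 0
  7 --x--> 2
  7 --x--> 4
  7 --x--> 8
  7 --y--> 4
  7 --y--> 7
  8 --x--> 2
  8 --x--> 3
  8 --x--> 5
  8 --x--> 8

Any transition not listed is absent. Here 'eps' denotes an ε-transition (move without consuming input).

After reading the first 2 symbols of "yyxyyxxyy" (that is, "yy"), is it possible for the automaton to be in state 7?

Start in {0}.
Read 'y': 0→{0, 5}; now {0, 5}.
Read 'y': 0→{0, 5}, 5→{4, 6}; union {0, 4, 5, 6}; ε-closure = {0, 4, 5, 6, 8}.
State 7 is not in {0, 4, 5, 6, 8}.

No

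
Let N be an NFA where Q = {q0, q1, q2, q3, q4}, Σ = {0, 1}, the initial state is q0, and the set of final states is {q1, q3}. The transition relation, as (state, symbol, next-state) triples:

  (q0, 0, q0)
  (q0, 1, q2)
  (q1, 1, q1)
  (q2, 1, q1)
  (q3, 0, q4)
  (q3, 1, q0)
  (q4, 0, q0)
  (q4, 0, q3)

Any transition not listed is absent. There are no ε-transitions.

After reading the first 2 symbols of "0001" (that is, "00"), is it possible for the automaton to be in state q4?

No

Start in {q0}.
Read '0': {q0} → {q0}.
Read '0': {q0} → {q0}.
State q4 is not in {q0}.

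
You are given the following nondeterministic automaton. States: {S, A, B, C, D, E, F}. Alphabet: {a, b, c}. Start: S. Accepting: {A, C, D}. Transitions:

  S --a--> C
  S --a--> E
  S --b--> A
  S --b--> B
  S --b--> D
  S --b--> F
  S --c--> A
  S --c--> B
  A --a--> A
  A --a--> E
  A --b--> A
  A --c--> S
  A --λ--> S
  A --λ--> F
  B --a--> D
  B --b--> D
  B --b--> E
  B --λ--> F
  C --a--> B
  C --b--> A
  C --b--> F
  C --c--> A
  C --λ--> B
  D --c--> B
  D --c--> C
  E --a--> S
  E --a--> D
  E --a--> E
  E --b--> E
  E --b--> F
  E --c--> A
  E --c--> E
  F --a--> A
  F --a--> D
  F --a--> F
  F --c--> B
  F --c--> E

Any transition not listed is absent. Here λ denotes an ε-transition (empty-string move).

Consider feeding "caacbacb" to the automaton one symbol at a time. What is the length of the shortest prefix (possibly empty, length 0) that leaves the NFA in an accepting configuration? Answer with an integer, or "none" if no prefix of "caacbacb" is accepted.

Start in {S}.
Read 'c': S→{A, B}; union {A, B}; ε-closure = {S, A, B, F}.
None of the earlier sets intersect F, but {S, A, B, F} does.

1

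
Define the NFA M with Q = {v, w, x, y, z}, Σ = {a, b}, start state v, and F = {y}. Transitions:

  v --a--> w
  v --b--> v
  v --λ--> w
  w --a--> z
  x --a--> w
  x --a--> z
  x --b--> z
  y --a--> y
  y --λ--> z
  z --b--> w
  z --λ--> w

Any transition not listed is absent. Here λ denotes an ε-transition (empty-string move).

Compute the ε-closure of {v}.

{v, w}

Begin with {v}.
ε-move v → w; add w.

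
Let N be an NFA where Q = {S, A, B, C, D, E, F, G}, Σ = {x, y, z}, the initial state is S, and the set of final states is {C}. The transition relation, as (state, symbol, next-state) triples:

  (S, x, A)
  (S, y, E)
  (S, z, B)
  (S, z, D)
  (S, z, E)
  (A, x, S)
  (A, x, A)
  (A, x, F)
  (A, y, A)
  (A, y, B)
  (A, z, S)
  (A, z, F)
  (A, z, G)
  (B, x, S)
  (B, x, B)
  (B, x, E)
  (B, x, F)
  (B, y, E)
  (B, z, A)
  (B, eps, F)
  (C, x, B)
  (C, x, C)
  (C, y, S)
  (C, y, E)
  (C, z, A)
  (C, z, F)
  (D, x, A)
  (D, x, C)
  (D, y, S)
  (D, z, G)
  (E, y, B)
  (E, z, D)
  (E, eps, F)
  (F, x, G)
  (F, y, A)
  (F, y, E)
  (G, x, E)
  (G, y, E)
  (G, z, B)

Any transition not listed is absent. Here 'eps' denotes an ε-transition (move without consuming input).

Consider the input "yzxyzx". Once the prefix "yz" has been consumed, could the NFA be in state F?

No

Start in {S}.
Read 'y': {S} → {E, F}.
Read 'z': {E, F} → {D}.
State F is not in {D}.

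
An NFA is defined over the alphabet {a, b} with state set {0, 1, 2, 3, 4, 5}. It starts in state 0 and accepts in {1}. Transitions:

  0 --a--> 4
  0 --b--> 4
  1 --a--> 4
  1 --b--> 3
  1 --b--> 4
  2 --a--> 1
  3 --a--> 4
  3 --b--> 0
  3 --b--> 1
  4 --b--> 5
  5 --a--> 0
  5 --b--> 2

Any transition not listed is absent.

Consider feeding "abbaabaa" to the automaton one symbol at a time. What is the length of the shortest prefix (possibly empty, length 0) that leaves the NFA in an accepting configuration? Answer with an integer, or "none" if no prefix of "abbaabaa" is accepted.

4

Start in {0}.
Read 'a': {0} → {4}.
Read 'b': {4} → {5}.
Read 'b': {5} → {2}.
Read 'a': {2} → {1}.
None of the earlier sets intersect F, but {1} does.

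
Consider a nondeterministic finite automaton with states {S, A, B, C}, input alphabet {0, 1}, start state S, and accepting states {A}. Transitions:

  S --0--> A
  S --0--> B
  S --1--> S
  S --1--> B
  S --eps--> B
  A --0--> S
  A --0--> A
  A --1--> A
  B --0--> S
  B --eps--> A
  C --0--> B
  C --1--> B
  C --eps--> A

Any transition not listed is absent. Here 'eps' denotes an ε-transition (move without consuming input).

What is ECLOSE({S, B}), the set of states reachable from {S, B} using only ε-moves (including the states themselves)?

Begin with {S, B}.
ε-move B → A; add A.

{S, A, B}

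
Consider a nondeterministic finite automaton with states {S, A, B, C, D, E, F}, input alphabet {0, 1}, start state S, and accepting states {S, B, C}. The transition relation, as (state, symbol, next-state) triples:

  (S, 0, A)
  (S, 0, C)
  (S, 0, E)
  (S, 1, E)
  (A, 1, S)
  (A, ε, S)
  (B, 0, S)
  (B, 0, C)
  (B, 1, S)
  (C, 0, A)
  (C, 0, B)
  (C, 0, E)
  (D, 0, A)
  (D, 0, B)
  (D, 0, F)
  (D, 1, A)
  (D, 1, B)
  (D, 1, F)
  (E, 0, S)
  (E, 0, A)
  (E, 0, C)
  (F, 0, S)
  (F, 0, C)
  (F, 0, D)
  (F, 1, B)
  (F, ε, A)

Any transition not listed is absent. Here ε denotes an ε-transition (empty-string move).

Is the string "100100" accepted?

Start in {S}.
Read '1': {S} → {E}.
Read '0': {E} → {S, A, C}.
Read '0': {S, A, C} → {S, A, B, C, E}.
Read '1': {S, A, B, C, E} → {S, E}.
Read '0': {S, E} → {S, A, C, E}.
Read '0': {S, A, C, E} → {S, A, B, C, E}.
The final set {S, A, B, C, E} contains the accepting states S, B, C.

Yes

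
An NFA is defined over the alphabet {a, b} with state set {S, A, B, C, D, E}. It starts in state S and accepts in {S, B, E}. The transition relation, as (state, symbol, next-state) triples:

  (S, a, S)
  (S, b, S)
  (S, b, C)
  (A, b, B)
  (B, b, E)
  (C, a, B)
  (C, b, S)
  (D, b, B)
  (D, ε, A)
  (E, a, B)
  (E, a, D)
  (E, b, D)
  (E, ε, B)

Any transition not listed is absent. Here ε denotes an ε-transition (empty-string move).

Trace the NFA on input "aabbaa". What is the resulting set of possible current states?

{S}

Start in {S}.
Read 'a': S→{S}; now {S}.
Read 'a': S→{S}; now {S}.
Read 'b': S→{S, C}; now {S, C}.
Read 'b': S→{S, C}, C→{S}; now {S, C}.
Read 'a': S→{S}, C→{B}; now {S, B}.
Read 'a': S→{S}, B→∅; now {S}.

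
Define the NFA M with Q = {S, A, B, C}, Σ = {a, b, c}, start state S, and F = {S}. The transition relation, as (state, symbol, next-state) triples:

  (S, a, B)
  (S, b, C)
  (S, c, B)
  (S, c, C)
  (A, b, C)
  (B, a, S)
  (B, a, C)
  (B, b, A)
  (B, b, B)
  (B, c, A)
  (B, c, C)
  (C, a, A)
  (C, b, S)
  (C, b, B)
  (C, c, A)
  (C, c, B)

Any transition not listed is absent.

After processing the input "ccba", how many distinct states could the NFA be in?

Start in {S}.
Read 'c': {S} → {B, C}.
Read 'c': {B, C} → {A, B, C}.
Read 'b': {A, B, C} → {S, A, B, C}.
Read 'a': {S, A, B, C} → {S, A, B, C}.
That set has 4 states.

4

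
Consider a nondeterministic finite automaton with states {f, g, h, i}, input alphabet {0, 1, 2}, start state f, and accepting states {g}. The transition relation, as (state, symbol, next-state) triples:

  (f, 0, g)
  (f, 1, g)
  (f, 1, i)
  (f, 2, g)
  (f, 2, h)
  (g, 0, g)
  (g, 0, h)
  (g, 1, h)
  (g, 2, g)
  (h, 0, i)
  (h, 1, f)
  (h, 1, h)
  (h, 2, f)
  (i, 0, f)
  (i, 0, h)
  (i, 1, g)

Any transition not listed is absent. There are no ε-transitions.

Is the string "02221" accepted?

Start in {f}.
Read '0': {f} → {g}.
Read '2': {g} → {g}.
Read '2': {g} → {g}.
Read '2': {g} → {g}.
Read '1': {g} → {h}.
The final set {h} contains no accepting state.

No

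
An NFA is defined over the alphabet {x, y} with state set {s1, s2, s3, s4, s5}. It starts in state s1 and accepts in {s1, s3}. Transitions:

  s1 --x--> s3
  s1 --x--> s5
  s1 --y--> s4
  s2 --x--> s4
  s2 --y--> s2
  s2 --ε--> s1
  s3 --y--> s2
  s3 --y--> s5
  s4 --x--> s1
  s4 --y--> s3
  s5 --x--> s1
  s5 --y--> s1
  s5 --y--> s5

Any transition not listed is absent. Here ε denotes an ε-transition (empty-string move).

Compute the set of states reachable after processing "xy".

{s1, s2, s5}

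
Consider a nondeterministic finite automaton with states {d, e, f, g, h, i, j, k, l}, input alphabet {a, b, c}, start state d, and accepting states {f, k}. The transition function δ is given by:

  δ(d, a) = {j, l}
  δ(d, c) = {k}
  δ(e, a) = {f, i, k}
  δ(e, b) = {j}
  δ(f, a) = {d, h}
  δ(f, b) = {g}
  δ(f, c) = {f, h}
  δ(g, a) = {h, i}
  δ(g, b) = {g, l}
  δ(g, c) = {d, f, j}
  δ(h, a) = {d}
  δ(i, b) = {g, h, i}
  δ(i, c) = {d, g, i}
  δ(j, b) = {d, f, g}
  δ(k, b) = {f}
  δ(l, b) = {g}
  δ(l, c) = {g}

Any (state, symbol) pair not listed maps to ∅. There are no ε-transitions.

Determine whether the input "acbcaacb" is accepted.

Yes

Start in {d}.
Read 'a': {d} → {j, l}.
Read 'c': {j, l} → {g}.
Read 'b': {g} → {g, l}.
Read 'c': {g, l} → {d, f, g, j}.
Read 'a': {d, f, g, j} → {d, h, i, j, l}.
Read 'a': {d, h, i, j, l} → {d, j, l}.
Read 'c': {d, j, l} → {g, k}.
Read 'b': {g, k} → {f, g, l}.
The final set {f, g, l} contains the accepting state f.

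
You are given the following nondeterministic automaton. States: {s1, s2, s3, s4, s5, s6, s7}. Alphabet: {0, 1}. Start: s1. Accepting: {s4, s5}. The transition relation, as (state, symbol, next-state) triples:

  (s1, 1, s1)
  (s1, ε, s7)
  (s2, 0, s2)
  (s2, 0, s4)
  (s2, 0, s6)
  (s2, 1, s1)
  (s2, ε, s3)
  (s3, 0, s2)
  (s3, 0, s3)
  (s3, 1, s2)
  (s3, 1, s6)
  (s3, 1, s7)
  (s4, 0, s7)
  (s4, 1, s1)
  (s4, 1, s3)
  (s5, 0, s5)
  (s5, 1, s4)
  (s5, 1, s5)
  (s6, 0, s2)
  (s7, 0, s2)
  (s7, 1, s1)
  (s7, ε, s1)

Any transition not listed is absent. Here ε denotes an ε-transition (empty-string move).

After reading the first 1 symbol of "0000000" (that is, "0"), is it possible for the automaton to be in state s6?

Start: ε-closure({s1}) = {s1, s7}.
Read '0': s1→∅, s7→{s2}; union {s2}; ε-closure = {s2, s3}.
State s6 is not in {s2, s3}.

No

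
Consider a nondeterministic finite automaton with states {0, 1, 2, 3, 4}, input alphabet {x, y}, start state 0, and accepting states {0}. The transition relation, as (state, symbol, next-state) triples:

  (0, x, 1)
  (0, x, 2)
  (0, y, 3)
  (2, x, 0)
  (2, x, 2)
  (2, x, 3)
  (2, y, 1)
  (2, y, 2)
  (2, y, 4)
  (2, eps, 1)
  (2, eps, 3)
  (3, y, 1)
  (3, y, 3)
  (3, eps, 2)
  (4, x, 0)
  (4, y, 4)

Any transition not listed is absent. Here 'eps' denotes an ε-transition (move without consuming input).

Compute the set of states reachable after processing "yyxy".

Start in {0}.
Read 'y': {0} → {1, 2, 3}.
Read 'y': {1, 2, 3} → {1, 2, 3, 4}.
Read 'x': {1, 2, 3, 4} → {0, 1, 2, 3}.
Read 'y': {0, 1, 2, 3} → {1, 2, 3, 4}.

{1, 2, 3, 4}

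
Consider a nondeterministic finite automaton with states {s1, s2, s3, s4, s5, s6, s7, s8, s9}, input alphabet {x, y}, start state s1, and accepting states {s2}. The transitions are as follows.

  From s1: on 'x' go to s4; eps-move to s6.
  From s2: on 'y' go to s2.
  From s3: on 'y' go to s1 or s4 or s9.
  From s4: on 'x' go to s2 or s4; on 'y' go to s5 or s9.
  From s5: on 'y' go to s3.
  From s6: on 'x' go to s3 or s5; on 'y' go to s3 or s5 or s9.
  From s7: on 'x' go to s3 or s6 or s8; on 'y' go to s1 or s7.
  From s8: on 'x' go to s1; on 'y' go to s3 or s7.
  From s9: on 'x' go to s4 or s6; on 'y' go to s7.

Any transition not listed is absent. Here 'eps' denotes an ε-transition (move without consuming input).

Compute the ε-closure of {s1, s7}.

{s1, s6, s7}

Begin with {s1, s7}.
ε-move s1 → s6; add s6.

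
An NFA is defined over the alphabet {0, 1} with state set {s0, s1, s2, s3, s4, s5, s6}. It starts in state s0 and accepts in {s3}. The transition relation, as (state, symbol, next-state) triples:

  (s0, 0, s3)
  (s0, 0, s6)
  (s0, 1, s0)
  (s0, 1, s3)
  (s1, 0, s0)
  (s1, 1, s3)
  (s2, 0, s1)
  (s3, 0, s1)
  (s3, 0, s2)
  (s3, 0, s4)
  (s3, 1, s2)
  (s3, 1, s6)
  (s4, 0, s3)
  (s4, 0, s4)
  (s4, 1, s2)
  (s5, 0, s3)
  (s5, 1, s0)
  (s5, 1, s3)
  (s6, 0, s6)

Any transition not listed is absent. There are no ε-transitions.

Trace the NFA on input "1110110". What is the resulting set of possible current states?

Start in {s0}.
Read '1': {s0} → {s0, s3}.
Read '1': {s0, s3} → {s0, s2, s3, s6}.
Read '1': {s0, s2, s3, s6} → {s0, s2, s3, s6}.
Read '0': {s0, s2, s3, s6} → {s1, s2, s3, s4, s6}.
Read '1': {s1, s2, s3, s4, s6} → {s2, s3, s6}.
Read '1': {s2, s3, s6} → {s2, s6}.
Read '0': {s2, s6} → {s1, s6}.

{s1, s6}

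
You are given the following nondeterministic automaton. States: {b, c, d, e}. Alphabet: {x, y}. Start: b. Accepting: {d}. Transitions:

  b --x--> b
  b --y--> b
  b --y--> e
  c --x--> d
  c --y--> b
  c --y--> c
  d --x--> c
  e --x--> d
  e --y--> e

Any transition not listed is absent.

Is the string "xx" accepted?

Start in {b}.
Read 'x': {b} → {b}.
Read 'x': {b} → {b}.
The final set {b} contains no accepting state.

No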